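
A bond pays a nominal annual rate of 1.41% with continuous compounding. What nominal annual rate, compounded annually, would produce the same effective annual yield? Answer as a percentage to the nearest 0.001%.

1.420%

EAR under continuous compounding: e^0.0141 − 1 = 0.014200.
Compounded annually, the equivalent nominal rate is the EAR itself: 1.420%.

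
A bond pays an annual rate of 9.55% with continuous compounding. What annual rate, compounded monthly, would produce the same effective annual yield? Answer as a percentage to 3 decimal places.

EAR under continuous compounding: e^0.0955 − 1 = 0.100209.
Solve (1 + r/12)^12 = 1.100209: r/12 = 1.100209^(1/12) − 1 = 0.007990, so r = 0.095881 = 9.588%.

9.588%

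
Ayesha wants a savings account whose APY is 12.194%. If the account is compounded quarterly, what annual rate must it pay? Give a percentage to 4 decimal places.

11.6730%

(1 + r/4)^4 − 1 = 0.12194, so 1 + r/4 = 1.12194^(1/4).
r/4 = 0.029183, so r = 0.116730 = 11.6730%.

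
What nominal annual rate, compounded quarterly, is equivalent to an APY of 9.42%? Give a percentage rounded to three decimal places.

9.104%

(1 + r/4)^4 − 1 = 0.0942, so 1 + r/4 = 1.0942^(1/4).
r/4 = 0.022761, so r = 0.091044 = 9.104%.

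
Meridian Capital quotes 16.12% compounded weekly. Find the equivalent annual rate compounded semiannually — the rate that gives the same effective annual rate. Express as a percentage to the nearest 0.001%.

16.760%

EAR = (1 + 0.1612/52)^52 − 1 = 0.174627.
Solve (1 + r/2)^2 = 1.174627: r/2 = 1.174627^(1/2) − 1 = 0.083802, so r = 0.167604 = 16.760%.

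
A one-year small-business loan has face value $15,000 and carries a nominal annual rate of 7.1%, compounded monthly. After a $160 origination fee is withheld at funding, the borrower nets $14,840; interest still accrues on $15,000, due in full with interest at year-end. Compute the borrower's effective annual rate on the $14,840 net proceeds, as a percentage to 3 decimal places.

Amount owed after one year: 15,000 × (1 + 0.071/12)^12 = 15,000 × 1.073357 = $16,100.35.
Effective rate on net proceeds: 16,100.35 / 14,840 − 1 = 0.084929 = 8.493%.

8.493%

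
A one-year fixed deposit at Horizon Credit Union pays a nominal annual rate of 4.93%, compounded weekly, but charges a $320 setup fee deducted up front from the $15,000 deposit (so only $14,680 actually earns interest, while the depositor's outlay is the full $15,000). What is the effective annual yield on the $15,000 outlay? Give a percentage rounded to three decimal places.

Value after one year: 14,680 × (1 + 0.0493/52)^52 = 14,680 × 1.050511 = $15,421.50.
Effective yield on the $15,000 outlay: 15,421.50 / 15,000 − 1 = 0.028100 = 2.810%.

2.810%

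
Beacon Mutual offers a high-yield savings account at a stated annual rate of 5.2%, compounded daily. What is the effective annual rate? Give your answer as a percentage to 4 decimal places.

EAR = (1 + 0.052/365)^365 − 1.
= 1.053372 − 1 = 5.3372%.

5.3372%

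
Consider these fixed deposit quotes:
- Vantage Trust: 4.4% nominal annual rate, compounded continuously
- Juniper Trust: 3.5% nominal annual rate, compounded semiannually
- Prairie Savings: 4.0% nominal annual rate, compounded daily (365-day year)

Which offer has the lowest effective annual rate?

Juniper Trust

Vantage Trust: e^0.044 − 1 = 4.498%
Juniper Trust: (1 + 0.035/2)^2 − 1 = 3.531%
Prairie Savings: (1 + 0.040/365)^365 − 1 = 4.081%
The lowest effective annual rate is Juniper Trust at 3.531%.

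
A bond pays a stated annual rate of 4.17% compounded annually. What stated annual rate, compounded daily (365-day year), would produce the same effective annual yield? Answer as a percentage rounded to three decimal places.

4.086%

Compounded annually, EAR = nominal = 0.041700.
Solve (1 + r/365)^365 = 1.041700: r/365 = 1.041700^(1/365) − 1 = 0.000112, so r = 0.040856 = 4.086%.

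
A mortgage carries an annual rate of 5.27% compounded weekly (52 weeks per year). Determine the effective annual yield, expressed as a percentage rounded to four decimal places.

EAR = (1 + 0.0527/52)^52 − 1.
= (1 + 0.001013)^52 − 1 = 1.054085 − 1 = 5.4085%.

5.4085%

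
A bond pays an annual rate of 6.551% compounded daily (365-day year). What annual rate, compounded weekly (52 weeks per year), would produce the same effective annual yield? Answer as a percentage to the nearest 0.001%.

EAR = (1 + 0.06551/365)^365 − 1 = 0.067697.
Solve (1 + r/52)^52 = 1.067697: r/52 = 1.067697^(1/52) − 1 = 0.001260, so r = 0.065545 = 6.555%.

6.555%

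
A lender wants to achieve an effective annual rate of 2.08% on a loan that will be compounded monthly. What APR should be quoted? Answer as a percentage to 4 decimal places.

(1 + r/12)^12 − 1 = 0.0208, so 1 + r/12 = 1.0208^(1/12).
r/12 = 0.001717, so r = 0.020604 = 2.0604%.

2.0604%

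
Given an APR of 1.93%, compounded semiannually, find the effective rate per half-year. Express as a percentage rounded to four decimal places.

0.9650%

With a nominal annual rate compounded semiannually, the periodic rate is the nominal rate divided by 2.
i = 0.0193 / 2 = 0.0096500 = 0.9650%.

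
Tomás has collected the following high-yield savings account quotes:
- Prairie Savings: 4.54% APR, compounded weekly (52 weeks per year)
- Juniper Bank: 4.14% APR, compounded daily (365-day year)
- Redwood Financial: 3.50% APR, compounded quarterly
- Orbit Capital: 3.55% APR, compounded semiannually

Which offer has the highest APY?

Prairie Savings: (1 + 0.0454/52)^52 − 1 = 4.643%
Juniper Bank: (1 + 0.0414/365)^365 − 1 = 4.227%
Redwood Financial: (1 + 0.0350/4)^4 − 1 = 3.546%
Orbit Capital: (1 + 0.0355/2)^2 − 1 = 3.582%
The highest effective annual rate is Prairie Savings at 4.643%.

Prairie Savings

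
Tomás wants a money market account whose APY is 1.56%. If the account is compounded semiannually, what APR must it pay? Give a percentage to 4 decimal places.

1.5540%

(1 + r/2)^2 − 1 = 0.0156, so 1 + r/2 = 1.0156^(1/2).
r/2 = 0.007770, so r = 0.015540 = 1.5540%.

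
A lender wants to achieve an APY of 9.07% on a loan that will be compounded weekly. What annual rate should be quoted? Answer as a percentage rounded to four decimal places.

8.6892%

(1 + r/52)^52 − 1 = 0.0907, so 1 + r/52 = 1.0907^(1/52).
r/52 = 0.001671, so r = 0.086892 = 8.6892%.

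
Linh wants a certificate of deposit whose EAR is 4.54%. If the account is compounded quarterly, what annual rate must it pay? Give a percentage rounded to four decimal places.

4.4647%

(1 + r/4)^4 − 1 = 0.0454, so 1 + r/4 = 1.0454^(1/4).
r/4 = 0.011162, so r = 0.044647 = 4.4647%.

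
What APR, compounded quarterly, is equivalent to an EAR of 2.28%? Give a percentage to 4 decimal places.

(1 + r/4)^4 − 1 = 0.0228, so 1 + r/4 = 1.0228^(1/4).
r/4 = 0.005652, so r = 0.022608 = 2.2608%.

2.2608%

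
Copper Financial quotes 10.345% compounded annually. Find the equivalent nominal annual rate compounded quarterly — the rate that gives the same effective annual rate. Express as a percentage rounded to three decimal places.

9.966%

Compounded annually, EAR = nominal = 0.103450.
Solve (1 + r/4)^4 = 1.103450: r/4 = 1.103450^(1/4) − 1 = 0.024916, so r = 0.099663 = 9.966%.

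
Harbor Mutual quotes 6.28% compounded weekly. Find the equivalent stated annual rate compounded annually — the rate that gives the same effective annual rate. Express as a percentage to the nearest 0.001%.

EAR = (1 + 0.0628/52)^52 − 1 = 0.064774.
Compounded annually, the equivalent nominal rate is the EAR itself: 6.477%.

6.477%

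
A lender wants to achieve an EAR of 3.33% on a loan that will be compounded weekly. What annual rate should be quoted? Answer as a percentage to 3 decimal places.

(1 + r/52)^52 − 1 = 0.0333, so 1 + r/52 = 1.0333^(1/52).
r/52 = 0.000630, so r = 0.032768 = 3.277%.

3.277%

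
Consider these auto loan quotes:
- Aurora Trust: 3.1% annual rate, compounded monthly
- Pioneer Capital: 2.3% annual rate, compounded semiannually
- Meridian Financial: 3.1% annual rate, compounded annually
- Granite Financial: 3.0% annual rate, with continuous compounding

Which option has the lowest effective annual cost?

Pioneer Capital

Aurora Trust: (1 + 0.031/12)^12 − 1 = 3.144%
Pioneer Capital: (1 + 0.023/2)^2 − 1 = 2.313%
Meridian Financial: compounded annually, EAR = 3.100%
Granite Financial: e^0.030 − 1 = 3.045%
The lowest effective annual rate is Pioneer Capital at 2.313%.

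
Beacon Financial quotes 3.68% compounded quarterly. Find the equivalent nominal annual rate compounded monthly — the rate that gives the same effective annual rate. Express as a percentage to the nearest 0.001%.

EAR = (1 + 0.0368/4)^4 − 1 = 0.037311.
Solve (1 + r/12)^12 = 1.037311: r/12 = 1.037311^(1/12) − 1 = 0.003057, so r = 0.036688 = 3.669%.

3.669%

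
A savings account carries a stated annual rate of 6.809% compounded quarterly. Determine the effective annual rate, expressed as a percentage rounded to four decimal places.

6.9848%

EAR = (1 + 0.06809/4)^4 − 1.
= (1 + 0.017022)^4 − 1 = 1.069848 − 1 = 6.9848%.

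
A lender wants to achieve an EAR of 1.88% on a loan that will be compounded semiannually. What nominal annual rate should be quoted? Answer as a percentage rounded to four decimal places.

1.8712%

(1 + r/2)^2 − 1 = 0.0188, so 1 + r/2 = 1.0188^(1/2).
r/2 = 0.009356, so r = 0.018712 = 1.8712%.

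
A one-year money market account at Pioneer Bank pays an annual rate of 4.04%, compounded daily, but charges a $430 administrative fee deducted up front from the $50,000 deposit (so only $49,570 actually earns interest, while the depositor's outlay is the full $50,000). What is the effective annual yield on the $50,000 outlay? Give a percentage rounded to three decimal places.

Value after one year: 49,570 × (1 + 0.0404/365)^365 = 49,570 × 1.041225 = $51,613.52.
Effective yield on the $50,000 outlay: 51,613.52 / 50,000 − 1 = 0.032270 = 3.227%.

3.227%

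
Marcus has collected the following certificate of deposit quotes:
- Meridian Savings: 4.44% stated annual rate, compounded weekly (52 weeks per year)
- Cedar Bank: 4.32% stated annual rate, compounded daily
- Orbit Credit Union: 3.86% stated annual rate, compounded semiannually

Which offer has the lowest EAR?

Meridian Savings: (1 + 0.0444/52)^52 − 1 = 4.538%
Cedar Bank: (1 + 0.0432/365)^365 − 1 = 4.414%
Orbit Credit Union: (1 + 0.0386/2)^2 − 1 = 3.897%
The lowest effective annual rate is Orbit Credit Union at 3.897%.

Orbit Credit Union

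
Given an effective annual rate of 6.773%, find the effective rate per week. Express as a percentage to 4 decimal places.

0.1261%

The per-week rate i satisfies (1 + i)^52 = 1 + 0.06773.
i = 1.06773^(1/52) − 1 = 0.0012611 = 0.1261%.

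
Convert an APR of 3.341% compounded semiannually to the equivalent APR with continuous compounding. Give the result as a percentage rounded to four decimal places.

EAR = (1 + 0.03341/2)^2 − 1 = 0.033689.
Equivalent continuous rate: r = ln(1 + 0.033689) = 0.033134 = 3.3134%.

3.3134%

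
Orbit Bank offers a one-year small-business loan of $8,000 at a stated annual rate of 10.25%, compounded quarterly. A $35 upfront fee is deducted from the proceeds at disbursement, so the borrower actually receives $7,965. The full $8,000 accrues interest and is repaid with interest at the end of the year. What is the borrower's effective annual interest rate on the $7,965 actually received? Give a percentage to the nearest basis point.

11.14%

Amount owed after one year: 8,000 × (1 + 0.1025/4)^4 = 8,000 × 1.106508 = $8,852.06.
Effective rate on net proceeds: 8,852.06 / 7,965 − 1 = 0.111370 = 11.14%.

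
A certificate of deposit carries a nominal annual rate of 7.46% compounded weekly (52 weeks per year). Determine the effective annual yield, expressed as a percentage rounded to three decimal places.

7.740%

EAR = (1 + 0.0746/52)^52 − 1.
= (1 + 0.001435)^52 − 1 = 1.077395 − 1 = 7.740%.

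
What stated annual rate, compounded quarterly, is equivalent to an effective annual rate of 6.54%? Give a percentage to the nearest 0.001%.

(1 + r/4)^4 − 1 = 0.0654, so 1 + r/4 = 1.0654^(1/4).
r/4 = 0.015964, so r = 0.063855 = 6.385%.

6.385%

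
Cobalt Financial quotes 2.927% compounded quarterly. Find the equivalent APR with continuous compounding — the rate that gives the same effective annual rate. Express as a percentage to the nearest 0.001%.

2.916%

EAR = (1 + 0.02927/4)^4 − 1 = 0.029593.
Equivalent continuous rate: r = ln(1 + 0.029593) = 0.029163 = 2.916%.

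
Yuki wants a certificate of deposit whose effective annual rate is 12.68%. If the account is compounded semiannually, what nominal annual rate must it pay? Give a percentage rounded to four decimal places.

(1 + r/2)^2 − 1 = 0.1268, so 1 + r/2 = 1.1268^(1/2).
r/2 = 0.061508, so r = 0.123017 = 12.3017%.

12.3017%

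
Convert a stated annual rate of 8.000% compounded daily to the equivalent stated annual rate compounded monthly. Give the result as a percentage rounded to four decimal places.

8.0258%

EAR = (1 + 0.08000/365)^365 − 1 = 0.083278.
Solve (1 + r/12)^12 = 1.083278: r/12 = 1.083278^(1/12) − 1 = 0.006688, so r = 0.080258 = 8.0258%.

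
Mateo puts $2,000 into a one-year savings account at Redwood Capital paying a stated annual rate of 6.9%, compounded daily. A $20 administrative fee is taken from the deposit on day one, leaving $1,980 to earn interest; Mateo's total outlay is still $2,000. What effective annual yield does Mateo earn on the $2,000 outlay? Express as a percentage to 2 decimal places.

Value after one year: 1,980 × (1 + 0.069/365)^365 = 1,980 × 1.071429 = $2,121.43.
Effective yield on the $2,000 outlay: 2,121.43 / 2,000 − 1 = 0.060715 = 6.07%.

6.07%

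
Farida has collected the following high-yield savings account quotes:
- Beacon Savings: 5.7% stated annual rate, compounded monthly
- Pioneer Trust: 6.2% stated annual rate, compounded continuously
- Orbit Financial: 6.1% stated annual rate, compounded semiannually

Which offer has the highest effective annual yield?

Pioneer Trust

Beacon Savings: (1 + 0.057/12)^12 − 1 = 5.851%
Pioneer Trust: e^0.062 − 1 = 6.396%
Orbit Financial: (1 + 0.061/2)^2 − 1 = 6.193%
The highest effective annual rate is Pioneer Trust at 6.396%.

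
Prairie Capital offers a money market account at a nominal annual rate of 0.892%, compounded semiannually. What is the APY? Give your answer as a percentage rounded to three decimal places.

0.894%

EAR = (1 + 0.00892/2)^2 − 1.
= (1 + 0.004460)^2 − 1 = 1.008940 − 1 = 0.894%.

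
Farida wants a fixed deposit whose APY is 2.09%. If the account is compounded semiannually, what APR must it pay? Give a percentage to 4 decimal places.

2.0792%

(1 + r/2)^2 − 1 = 0.0209, so 1 + r/2 = 1.0209^(1/2).
r/2 = 0.010396, so r = 0.020792 = 2.0792%.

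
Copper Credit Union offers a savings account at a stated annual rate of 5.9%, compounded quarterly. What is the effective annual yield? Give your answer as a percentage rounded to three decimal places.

EAR = (1 + 0.059/4)^4 − 1.
= (1 + 0.014750)^4 − 1 = 1.060318 − 1 = 6.032%.

6.032%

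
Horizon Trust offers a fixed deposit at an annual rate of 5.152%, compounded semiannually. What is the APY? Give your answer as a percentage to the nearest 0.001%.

5.218%

EAR = (1 + 0.05152/2)^2 − 1.
= (1 + 0.025760)^2 − 1 = 1.052184 − 1 = 5.218%.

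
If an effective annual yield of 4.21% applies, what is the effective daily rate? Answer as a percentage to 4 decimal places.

The per-day rate i satisfies (1 + i)^365 = 1 + 0.0421.
i = 1.0421^(1/365) − 1 = 0.0001130 = 0.0113%.

0.0113%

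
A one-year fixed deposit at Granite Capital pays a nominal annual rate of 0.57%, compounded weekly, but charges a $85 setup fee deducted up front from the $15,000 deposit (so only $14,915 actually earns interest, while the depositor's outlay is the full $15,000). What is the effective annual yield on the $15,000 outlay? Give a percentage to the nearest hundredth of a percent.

0.00%

Value after one year: 14,915 × (1 + 0.0057/52)^52 = 14,915 × 1.005716 = $15,000.25.
Effective yield on the $15,000 outlay: 15,000.25 / 15,000 − 1 = 0.000017 = 0.00%.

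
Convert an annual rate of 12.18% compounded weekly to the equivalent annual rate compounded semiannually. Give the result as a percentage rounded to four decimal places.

12.5434%

EAR = (1 + 0.1218/52)^52 − 1 = 0.129367.
Solve (1 + r/2)^2 = 1.129367: r/2 = 1.129367^(1/2) − 1 = 0.062717, so r = 0.125434 = 12.5434%.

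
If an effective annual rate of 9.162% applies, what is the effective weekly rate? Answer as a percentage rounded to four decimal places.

0.1687%

The per-week rate i satisfies (1 + i)^52 = 1 + 0.09162.
i = 1.09162^(1/52) − 1 = 0.0016872 = 0.1687%.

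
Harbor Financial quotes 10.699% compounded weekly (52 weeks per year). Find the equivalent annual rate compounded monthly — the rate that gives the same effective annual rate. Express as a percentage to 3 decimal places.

10.736%

EAR = (1 + 0.10699/52)^52 − 1 = 0.112801.
Solve (1 + r/12)^12 = 1.112801: r/12 = 1.112801^(1/12) − 1 = 0.008946, so r = 0.107357 = 10.736%.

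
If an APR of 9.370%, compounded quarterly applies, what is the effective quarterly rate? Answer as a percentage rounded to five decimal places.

With a nominal annual rate compounded quarterly, the periodic rate is the nominal rate divided by 4.
i = 0.09370 / 4 = 0.0234250 = 2.34250%.

2.34250%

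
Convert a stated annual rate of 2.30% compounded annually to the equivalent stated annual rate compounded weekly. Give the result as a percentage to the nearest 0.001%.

Compounded annually, EAR = nominal = 0.023000.
Solve (1 + r/52)^52 = 1.023000: r/52 = 1.023000^(1/52) − 1 = 0.000437, so r = 0.022744 = 2.274%.

2.274%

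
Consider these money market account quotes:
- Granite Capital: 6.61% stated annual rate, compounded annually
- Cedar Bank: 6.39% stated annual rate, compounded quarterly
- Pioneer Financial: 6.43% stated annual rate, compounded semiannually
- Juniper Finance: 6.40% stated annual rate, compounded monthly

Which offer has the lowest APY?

Pioneer Financial

Granite Capital: compounded annually, EAR = 6.610%
Cedar Bank: (1 + 0.0639/4)^4 − 1 = 6.545%
Pioneer Financial: (1 + 0.0643/2)^2 − 1 = 6.533%
Juniper Finance: (1 + 0.0640/12)^12 − 1 = 6.591%
The lowest effective annual rate is Pioneer Financial at 6.533%.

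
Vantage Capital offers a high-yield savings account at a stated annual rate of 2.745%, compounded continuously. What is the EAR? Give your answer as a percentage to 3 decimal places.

With continuous compounding, EAR = e^0.02745 − 1.
e^0.02745 = 1.027830, so EAR = 0.027830 = 2.783%.

2.783%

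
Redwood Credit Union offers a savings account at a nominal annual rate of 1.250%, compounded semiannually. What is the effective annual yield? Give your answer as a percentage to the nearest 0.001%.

1.254%

EAR = (1 + 0.01250/2)^2 − 1.
= (1 + 0.006250)^2 − 1 = 1.012539 − 1 = 1.254%.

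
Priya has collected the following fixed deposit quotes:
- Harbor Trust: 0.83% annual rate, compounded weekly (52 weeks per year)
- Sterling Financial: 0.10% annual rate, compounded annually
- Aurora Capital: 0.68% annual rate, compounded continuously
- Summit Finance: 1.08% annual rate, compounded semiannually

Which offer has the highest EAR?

Harbor Trust: (1 + 0.0083/52)^52 − 1 = 0.833%
Sterling Financial: compounded annually, EAR = 0.100%
Aurora Capital: e^0.0068 − 1 = 0.682%
Summit Finance: (1 + 0.0108/2)^2 − 1 = 1.083%
The highest effective annual rate is Summit Finance at 1.083%.

Summit Finance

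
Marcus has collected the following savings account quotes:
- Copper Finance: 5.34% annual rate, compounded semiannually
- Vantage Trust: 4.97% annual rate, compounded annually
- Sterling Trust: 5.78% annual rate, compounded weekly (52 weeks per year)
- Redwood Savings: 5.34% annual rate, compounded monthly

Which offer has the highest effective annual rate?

Copper Finance: (1 + 0.0534/2)^2 − 1 = 5.411%
Vantage Trust: compounded annually, EAR = 4.970%
Sterling Trust: (1 + 0.0578/52)^52 − 1 = 5.947%
Redwood Savings: (1 + 0.0534/12)^12 − 1 = 5.473%
The highest effective annual rate is Sterling Trust at 5.947%.

Sterling Trust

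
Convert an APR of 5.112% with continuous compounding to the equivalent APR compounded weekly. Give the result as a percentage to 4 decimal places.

EAR under continuous compounding: e^0.05112 − 1 = 0.052449.
Solve (1 + r/52)^52 = 1.052449: r/52 = 1.052449^(1/52) − 1 = 0.000984, so r = 0.051145 = 5.1145%.

5.1145%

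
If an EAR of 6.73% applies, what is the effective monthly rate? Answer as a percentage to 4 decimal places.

0.5442%

The per-month rate i satisfies (1 + i)^12 = 1 + 0.0673.
i = 1.0673^(1/12) − 1 = 0.0054424 = 0.5442%.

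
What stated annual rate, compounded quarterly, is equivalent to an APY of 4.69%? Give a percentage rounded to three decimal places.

4.610%

(1 + r/4)^4 − 1 = 0.0469, so 1 + r/4 = 1.0469^(1/4).
r/4 = 0.011524, so r = 0.046097 = 4.610%.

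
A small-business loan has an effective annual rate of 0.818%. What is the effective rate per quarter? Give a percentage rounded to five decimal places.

0.20388%

The per-quarter rate i satisfies (1 + i)^4 = 1 + 0.00818.
i = 1.00818^(1/4) − 1 = 0.0020388 = 0.20388%.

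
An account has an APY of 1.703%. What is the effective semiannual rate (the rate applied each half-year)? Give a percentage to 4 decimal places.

The per-half-year rate i satisfies (1 + i)^2 = 1 + 0.01703.
i = 1.01703^(1/2) − 1 = 0.0084791 = 0.8479%.

0.8479%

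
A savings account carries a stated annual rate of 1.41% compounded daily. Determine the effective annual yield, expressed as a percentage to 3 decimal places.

EAR = (1 + 0.0141/365)^365 − 1.
= (1 + 0.000039)^365 − 1 = 1.014200 − 1 = 1.420%.

1.420%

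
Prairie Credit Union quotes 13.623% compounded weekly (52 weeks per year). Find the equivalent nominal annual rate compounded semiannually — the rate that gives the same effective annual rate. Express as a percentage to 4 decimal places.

EAR = (1 + 0.13623/52)^52 − 1 = 0.145741.
Solve (1 + r/2)^2 = 1.145741: r/2 = 1.145741^(1/2) − 1 = 0.070393, so r = 0.140786 = 14.0786%.

14.0786%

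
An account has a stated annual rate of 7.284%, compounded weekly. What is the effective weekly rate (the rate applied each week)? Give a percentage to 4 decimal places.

0.1401%

With a nominal annual rate compounded weekly, the periodic rate is the nominal rate divided by 52.
i = 0.07284 / 52 = 0.0014008 = 0.1401%.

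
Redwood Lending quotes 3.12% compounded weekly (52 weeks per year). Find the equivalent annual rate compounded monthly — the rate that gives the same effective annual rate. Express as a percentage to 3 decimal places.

3.123%

EAR = (1 + 0.0312/52)^52 − 1 = 0.031682.
Solve (1 + r/12)^12 = 1.031682: r/12 = 1.031682^(1/12) − 1 = 0.002603, so r = 0.031231 = 3.123%.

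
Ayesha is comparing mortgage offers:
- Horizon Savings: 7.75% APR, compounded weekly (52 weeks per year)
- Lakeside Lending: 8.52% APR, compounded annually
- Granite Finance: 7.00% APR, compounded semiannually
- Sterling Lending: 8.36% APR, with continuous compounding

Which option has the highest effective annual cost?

Horizon Savings: (1 + 0.0775/52)^52 − 1 = 8.052%
Lakeside Lending: compounded annually, EAR = 8.520%
Granite Finance: (1 + 0.0700/2)^2 − 1 = 7.122%
Sterling Lending: e^0.0836 − 1 = 8.719%
The highest effective annual rate is Sterling Lending at 8.719%.

Sterling Lending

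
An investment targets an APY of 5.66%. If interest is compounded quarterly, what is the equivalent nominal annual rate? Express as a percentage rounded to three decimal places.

5.544%

(1 + r/4)^4 − 1 = 0.0566, so 1 + r/4 = 1.0566^(1/4).
r/4 = 0.013859, so r = 0.055437 = 5.544%.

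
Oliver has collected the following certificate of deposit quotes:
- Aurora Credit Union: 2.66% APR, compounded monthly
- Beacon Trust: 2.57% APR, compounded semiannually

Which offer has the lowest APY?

Beacon Trust

Aurora Credit Union: (1 + 0.0266/12)^12 − 1 = 2.693%
Beacon Trust: (1 + 0.0257/2)^2 − 1 = 2.587%
The lowest effective annual rate is Beacon Trust at 2.587%.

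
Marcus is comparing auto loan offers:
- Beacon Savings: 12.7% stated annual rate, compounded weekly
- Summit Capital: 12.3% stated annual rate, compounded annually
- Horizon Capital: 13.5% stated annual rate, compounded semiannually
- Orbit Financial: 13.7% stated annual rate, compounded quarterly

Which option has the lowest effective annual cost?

Beacon Savings: (1 + 0.127/52)^52 − 1 = 13.524%
Summit Capital: compounded annually, EAR = 12.300%
Horizon Capital: (1 + 0.135/2)^2 − 1 = 13.956%
Orbit Financial: (1 + 0.137/4)^4 − 1 = 14.420%
The lowest effective annual rate is Summit Capital at 12.300%.

Summit Capital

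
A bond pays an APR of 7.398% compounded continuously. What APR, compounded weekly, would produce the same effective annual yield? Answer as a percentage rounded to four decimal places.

EAR under continuous compounding: e^0.07398 − 1 = 0.076785.
Solve (1 + r/52)^52 = 1.076785: r/52 = 1.076785^(1/52) − 1 = 0.001424, so r = 0.074033 = 7.4033%.

7.4033%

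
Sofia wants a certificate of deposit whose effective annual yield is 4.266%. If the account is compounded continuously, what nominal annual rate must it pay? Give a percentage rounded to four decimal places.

4.1775%

Continuous: nominal r satisfies e^r − 1 = 0.04266.
r = ln(1 + 0.04266) = ln(1.04266) = 0.041775 = 4.1775%.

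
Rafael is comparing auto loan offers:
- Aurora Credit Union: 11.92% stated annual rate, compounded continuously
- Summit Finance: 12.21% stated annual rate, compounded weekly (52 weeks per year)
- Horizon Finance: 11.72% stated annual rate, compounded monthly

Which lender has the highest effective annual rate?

Aurora Credit Union: e^0.1192 − 1 = 12.660%
Summit Finance: (1 + 0.1221/52)^52 − 1 = 12.971%
Horizon Finance: (1 + 0.1172/12)^12 − 1 = 12.371%
The highest effective annual rate is Summit Finance at 12.971%.

Summit Finance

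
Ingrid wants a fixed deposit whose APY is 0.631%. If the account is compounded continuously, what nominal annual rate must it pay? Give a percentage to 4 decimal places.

0.6290%

Continuous: nominal r satisfies e^r − 1 = 0.00631.
r = ln(1 + 0.00631) = ln(1.00631) = 0.006290 = 0.6290%.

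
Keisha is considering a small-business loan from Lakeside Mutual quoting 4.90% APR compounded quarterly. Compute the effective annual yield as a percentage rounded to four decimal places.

EAR = (1 + 0.0490/4)^4 − 1.
= 1.049908 − 1 = 4.9908%.

4.9908%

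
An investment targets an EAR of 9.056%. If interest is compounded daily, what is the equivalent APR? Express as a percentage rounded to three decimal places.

(1 + r/365)^365 − 1 = 0.09056, so 1 + r/365 = 1.09056^(1/365).
r/365 = 0.000238, so r = 0.086702 = 8.670%.

8.670%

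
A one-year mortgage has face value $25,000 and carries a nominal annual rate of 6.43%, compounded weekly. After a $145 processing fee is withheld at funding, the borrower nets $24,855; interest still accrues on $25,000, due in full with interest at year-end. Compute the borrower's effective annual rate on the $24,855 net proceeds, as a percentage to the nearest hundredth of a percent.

7.26%

Amount owed after one year: 25,000 × (1 + 0.0643/52)^52 = 25,000 × 1.066370 = $26,659.25.
Effective rate on net proceeds: 26,659.25 / 24,855 − 1 = 0.072591 = 7.26%.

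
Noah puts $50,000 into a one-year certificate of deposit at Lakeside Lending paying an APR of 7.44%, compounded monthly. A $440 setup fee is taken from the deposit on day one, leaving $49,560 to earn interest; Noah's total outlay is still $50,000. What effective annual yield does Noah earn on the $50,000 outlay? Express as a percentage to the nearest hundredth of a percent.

6.75%

Value after one year: 49,560 × (1 + 0.0744/12)^12 = 49,560 × 1.076990 = $53,375.63.
Effective yield on the $50,000 outlay: 53,375.63 / 50,000 − 1 = 0.067513 = 6.75%.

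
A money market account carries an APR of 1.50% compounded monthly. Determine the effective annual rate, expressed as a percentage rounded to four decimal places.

1.5104%

EAR = (1 + 0.0150/12)^12 − 1.
= (1 + 0.001250)^12 − 1 = 1.015104 − 1 = 1.5104%.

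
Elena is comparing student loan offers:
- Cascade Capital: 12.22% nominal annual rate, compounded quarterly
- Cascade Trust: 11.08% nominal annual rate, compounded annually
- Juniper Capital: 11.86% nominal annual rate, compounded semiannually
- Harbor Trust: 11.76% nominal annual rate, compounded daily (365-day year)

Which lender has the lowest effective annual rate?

Cascade Capital: (1 + 0.1222/4)^4 − 1 = 12.791%
Cascade Trust: compounded annually, EAR = 11.080%
Juniper Capital: (1 + 0.1186/2)^2 − 1 = 12.212%
Harbor Trust: (1 + 0.1176/365)^365 − 1 = 12.477%
The lowest effective annual rate is Cascade Trust at 11.080%.

Cascade Trust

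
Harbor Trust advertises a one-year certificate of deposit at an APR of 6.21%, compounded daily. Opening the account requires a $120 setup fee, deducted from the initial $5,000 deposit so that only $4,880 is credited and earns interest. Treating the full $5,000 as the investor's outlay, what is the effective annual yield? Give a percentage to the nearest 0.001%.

Value after one year: 4,880 × (1 + 0.0621/365)^365 = 4,880 × 1.064063 = $5,192.63.
Effective yield on the $5,000 outlay: 5,192.63 / 5,000 − 1 = 0.038526 = 3.853%.

3.853%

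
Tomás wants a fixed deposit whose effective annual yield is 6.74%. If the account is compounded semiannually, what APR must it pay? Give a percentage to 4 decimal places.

(1 + r/2)^2 − 1 = 0.0674, so 1 + r/2 = 1.0674^(1/2).
r/2 = 0.033151, so r = 0.066301 = 6.6301%.

6.6301%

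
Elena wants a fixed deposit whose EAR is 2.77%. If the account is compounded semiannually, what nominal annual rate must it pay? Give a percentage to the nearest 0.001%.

2.751%

(1 + r/2)^2 − 1 = 0.0277, so 1 + r/2 = 1.0277^(1/2).
r/2 = 0.013755, so r = 0.027511 = 2.751%.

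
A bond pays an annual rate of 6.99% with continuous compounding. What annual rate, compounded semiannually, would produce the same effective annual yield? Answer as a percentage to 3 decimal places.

7.114%

EAR under continuous compounding: e^0.0699 − 1 = 0.072401.
Solve (1 + r/2)^2 = 1.072401: r/2 = 1.072401^(1/2) − 1 = 0.035568, so r = 0.071136 = 7.114%.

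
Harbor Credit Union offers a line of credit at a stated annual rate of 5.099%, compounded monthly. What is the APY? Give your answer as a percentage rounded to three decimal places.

5.220%

EAR = (1 + 0.05099/12)^12 − 1.
= (1 + 0.004249)^12 − 1 = 1.052199 − 1 = 5.220%.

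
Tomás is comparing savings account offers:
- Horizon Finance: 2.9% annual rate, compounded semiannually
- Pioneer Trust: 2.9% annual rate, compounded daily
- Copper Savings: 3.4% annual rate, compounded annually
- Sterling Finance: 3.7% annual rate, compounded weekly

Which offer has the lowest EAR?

Horizon Finance: (1 + 0.029/2)^2 − 1 = 2.921%
Pioneer Trust: (1 + 0.029/365)^365 − 1 = 2.942%
Copper Savings: compounded annually, EAR = 3.400%
Sterling Finance: (1 + 0.037/52)^52 − 1 = 3.768%
The lowest effective annual rate is Horizon Finance at 2.921%.

Horizon Finance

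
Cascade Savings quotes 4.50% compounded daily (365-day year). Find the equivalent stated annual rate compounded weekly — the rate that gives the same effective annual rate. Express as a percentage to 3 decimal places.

EAR = (1 + 0.0450/365)^365 − 1 = 0.046025.
Solve (1 + r/52)^52 = 1.046025: r/52 = 1.046025^(1/52) − 1 = 0.000866, so r = 0.045017 = 4.502%.

4.502%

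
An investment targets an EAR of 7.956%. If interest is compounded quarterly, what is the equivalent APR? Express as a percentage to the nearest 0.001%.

(1 + r/4)^4 − 1 = 0.07956, so 1 + r/4 = 1.07956^(1/4).
r/4 = 0.019323, so r = 0.077291 = 7.729%.

7.729%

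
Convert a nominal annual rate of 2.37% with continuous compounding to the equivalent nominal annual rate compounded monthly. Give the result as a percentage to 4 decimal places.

2.3723%

EAR under continuous compounding: e^0.0237 − 1 = 0.023983.
Solve (1 + r/12)^12 = 1.023983: r/12 = 1.023983^(1/12) − 1 = 0.001977, so r = 0.023723 = 2.3723%.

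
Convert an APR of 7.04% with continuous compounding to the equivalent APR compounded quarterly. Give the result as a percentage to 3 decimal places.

EAR under continuous compounding: e^0.0704 − 1 = 0.072937.
Solve (1 + r/4)^4 = 1.072937: r/4 = 1.072937^(1/4) − 1 = 0.017756, so r = 0.071023 = 7.102%.

7.102%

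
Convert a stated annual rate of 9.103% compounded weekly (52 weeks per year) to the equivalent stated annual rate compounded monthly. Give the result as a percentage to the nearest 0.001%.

EAR = (1 + 0.09103/52)^52 − 1 = 0.095215.
Solve (1 + r/12)^12 = 1.095215: r/12 = 1.095215^(1/12) − 1 = 0.007608, so r = 0.091296 = 9.130%.

9.130%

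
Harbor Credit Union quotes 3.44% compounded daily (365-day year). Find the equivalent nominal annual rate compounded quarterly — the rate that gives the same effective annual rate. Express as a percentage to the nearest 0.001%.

3.455%

EAR = (1 + 0.0344/365)^365 − 1 = 0.034997.
Solve (1 + r/4)^4 = 1.034997: r/4 = 1.034997^(1/4) − 1 = 0.008637, so r = 0.034547 = 3.455%.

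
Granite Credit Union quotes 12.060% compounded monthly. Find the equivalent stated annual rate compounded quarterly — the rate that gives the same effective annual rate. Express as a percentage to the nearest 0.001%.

12.182%

EAR = (1 + 0.12060/12)^12 − 1 = 0.127495.
Solve (1 + r/4)^4 = 1.127495: r/4 = 1.127495^(1/4) − 1 = 0.030454, so r = 0.121816 = 12.182%.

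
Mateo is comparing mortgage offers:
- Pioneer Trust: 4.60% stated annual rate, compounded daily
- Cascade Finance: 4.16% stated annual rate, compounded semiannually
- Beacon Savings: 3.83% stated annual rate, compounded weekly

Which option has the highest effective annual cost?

Pioneer Trust: (1 + 0.0460/365)^365 − 1 = 4.707%
Cascade Finance: (1 + 0.0416/2)^2 − 1 = 4.203%
Beacon Savings: (1 + 0.0383/52)^52 − 1 = 3.903%
The highest effective annual rate is Pioneer Trust at 4.707%.

Pioneer Trust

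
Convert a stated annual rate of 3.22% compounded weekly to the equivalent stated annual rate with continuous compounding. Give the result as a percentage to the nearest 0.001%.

EAR = (1 + 0.0322/52)^52 − 1 = 0.032714.
Equivalent continuous rate: r = ln(1 + 0.032714) = 0.032190 = 3.219%.

3.219%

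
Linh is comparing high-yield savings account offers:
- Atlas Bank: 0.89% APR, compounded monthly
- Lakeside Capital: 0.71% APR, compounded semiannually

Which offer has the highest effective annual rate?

Atlas Bank: (1 + 0.0089/12)^12 − 1 = 0.894%
Lakeside Capital: (1 + 0.0071/2)^2 − 1 = 0.711%
The highest effective annual rate is Atlas Bank at 0.894%.

Atlas Bank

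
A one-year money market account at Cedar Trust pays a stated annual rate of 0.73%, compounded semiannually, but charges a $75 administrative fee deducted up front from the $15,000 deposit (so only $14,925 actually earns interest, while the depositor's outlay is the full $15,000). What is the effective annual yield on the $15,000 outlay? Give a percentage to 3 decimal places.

0.228%

Value after one year: 14,925 × (1 + 0.0073/2)^2 = 14,925 × 1.007313 = $15,034.15.
Effective yield on the $15,000 outlay: 15,034.15 / 15,000 − 1 = 0.002277 = 0.228%.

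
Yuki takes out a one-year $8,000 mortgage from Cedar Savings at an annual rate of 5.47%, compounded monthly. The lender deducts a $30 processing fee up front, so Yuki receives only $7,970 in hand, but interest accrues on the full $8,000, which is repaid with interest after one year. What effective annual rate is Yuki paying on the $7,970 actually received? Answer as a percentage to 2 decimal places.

6.01%

Amount owed after one year: 8,000 × (1 + 0.0547/12)^12 = 8,000 × 1.056092 = $8,448.74.
Effective rate on net proceeds: 8,448.74 / 7,970 − 1 = 0.060068 = 6.01%.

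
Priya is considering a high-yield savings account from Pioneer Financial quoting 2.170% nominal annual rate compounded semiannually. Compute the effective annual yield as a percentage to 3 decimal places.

2.182%

EAR = (1 + 0.02170/2)^2 − 1.
= (1 + 0.010850)^2 − 1 = 1.021818 − 1 = 2.182%.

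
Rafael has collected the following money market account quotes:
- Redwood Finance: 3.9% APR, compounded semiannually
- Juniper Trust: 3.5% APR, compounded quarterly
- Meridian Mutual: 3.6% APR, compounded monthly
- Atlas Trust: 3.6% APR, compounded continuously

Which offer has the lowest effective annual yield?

Redwood Finance: (1 + 0.039/2)^2 − 1 = 3.938%
Juniper Trust: (1 + 0.035/4)^4 − 1 = 3.546%
Meridian Mutual: (1 + 0.036/12)^12 − 1 = 3.660%
Atlas Trust: e^0.036 − 1 = 3.666%
The lowest effective annual rate is Juniper Trust at 3.546%.

Juniper Trust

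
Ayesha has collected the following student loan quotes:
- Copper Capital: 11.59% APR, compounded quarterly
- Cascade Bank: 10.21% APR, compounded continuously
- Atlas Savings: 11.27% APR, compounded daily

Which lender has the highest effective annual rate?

Copper Capital

Copper Capital: (1 + 0.1159/4)^4 − 1 = 12.104%
Cascade Bank: e^0.1021 − 1 = 10.749%
Atlas Savings: (1 + 0.1127/365)^365 − 1 = 11.928%
The highest effective annual rate is Copper Capital at 12.104%.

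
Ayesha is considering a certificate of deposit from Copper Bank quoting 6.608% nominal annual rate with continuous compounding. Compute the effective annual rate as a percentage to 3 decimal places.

6.831%

With continuous compounding, EAR = e^0.06608 − 1.
e^0.06608 = 1.068312, so EAR = 0.068312 = 6.831%.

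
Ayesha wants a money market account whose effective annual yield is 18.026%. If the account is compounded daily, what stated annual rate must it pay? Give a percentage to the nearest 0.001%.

16.577%

(1 + r/365)^365 − 1 = 0.18026, so 1 + r/365 = 1.18026^(1/365).
r/365 = 0.000454, so r = 0.165772 = 16.577%.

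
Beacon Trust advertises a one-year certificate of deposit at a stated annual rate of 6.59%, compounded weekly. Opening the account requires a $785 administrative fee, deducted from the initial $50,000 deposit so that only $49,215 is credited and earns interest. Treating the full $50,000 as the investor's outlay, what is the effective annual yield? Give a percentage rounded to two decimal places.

5.13%

Value after one year: 49,215 × (1 + 0.0659/52)^52 = 49,215 × 1.068075 = $52,565.33.
Effective yield on the $50,000 outlay: 52,565.33 / 50,000 − 1 = 0.051307 = 5.13%.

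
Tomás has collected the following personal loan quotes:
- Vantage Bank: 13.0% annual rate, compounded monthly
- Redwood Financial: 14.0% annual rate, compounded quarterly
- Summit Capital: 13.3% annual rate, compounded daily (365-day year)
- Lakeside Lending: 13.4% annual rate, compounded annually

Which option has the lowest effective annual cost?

Lakeside Lending

Vantage Bank: (1 + 0.130/12)^12 − 1 = 13.803%
Redwood Financial: (1 + 0.140/4)^4 − 1 = 14.752%
Summit Capital: (1 + 0.133/365)^365 − 1 = 14.222%
Lakeside Lending: compounded annually, EAR = 13.400%
The lowest effective annual rate is Lakeside Lending at 13.400%.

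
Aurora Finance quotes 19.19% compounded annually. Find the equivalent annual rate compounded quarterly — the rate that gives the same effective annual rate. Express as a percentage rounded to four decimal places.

17.9458%

Compounded annually, EAR = nominal = 0.191900.
Solve (1 + r/4)^4 = 1.191900: r/4 = 1.191900^(1/4) − 1 = 0.044864, so r = 0.179458 = 17.9458%.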